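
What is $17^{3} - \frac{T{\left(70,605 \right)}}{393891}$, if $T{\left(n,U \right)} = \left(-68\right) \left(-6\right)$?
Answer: $\frac{645062025}{131297} \approx 4913.0$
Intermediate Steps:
$T{\left(n,U \right)} = 408$
$17^{3} - \frac{T{\left(70,605 \right)}}{393891} = 17^{3} - \frac{408}{393891} = 4913 - 408 \cdot \frac{1}{393891} = 4913 - \frac{136}{131297} = \frac{645062025}{131297}$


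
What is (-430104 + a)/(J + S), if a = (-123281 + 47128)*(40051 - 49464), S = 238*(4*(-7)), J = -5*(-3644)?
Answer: 716398085/11556 ≈ 61994.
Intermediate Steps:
J = 18220
S = -6664 (S = 238*(-28) = -6664)
a = 716828189 (a = -76153*(-9413) = 716828189)
(-430104 + a)/(J + S) = (-430104 + 716828189)/(18220 - 6664) = 716398085/11556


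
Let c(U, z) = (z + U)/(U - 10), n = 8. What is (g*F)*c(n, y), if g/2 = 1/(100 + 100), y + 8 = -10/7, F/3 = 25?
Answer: 15/28 ≈ 0.53571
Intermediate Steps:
F = 75 (F = 3*25 = 75)
y = -66/7 (y = -8 - 10/7 = -66/7 ≈ -9.4286)
c(U, z) = (U + z)/(-10 + U)
g = 1/100 (g = 2/(100 + 100) = 2/200 = 2*(1/200) = 1/100 ≈ 0.010000)
(g*F)*c(n, y) = ((1/100)*75)*((8 - 66/7)/(-10 + 8)) = 3*(-10/7/(-2))/4 = 3*(-1/2*(-10/7))/4 = (3/4)*(5/7) = 15/28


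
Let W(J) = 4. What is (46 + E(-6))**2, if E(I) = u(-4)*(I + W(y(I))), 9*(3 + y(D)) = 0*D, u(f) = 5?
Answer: 1296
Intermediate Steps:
y(D) = -3 (y(D) = -3 + (0*D)/9 = -3 + (1/9)*0 = -3 + 0 = -3)
E(I) = 20 + 5*I (E(I) = 5*(I + 4) = 5*(4 + I) = 20 + 5*I)
(46 + E(-6))**2 = (46 + (20 + 5*(-6)))**2 = (46 + (20 - 30))**2 = (46 - 10)**2 = 36**2 = 1296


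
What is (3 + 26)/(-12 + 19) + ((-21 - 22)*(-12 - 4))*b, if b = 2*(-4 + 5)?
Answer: 9661/7 ≈ 1380.1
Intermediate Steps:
b = 2 (b = 2*1 = 2)
(3 + 26)/(-12 + 19) + ((-21 - 22)*(-12 - 4))*b = (3 + 26)/(-12 + 19) + ((-21 - 22)*(-12 - 4))*2 = 29/7 - 43*(-16)*2 = 29*(⅐) + 688*2 = 29/7 + 1376 = 9661/7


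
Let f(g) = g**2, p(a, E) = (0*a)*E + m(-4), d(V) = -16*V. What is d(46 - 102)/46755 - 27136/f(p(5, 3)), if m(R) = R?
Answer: -79295584/46755 ≈ -1696.0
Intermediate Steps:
p(a, E) = -4 (p(a, E) = (0*a)*E - 4 = 0*E - 4 = 0 - 4 = -4)
d(46 - 102)/46755 - 27136/f(p(5, 3)) = -16*(46 - 102)/46755 - 27136/((-4)**2) = -16*(-56)*(1/46755) - 27136/16 = 896*(1/46755) - 27136*1/16 = 896/46755 - 1696 = -79295584/46755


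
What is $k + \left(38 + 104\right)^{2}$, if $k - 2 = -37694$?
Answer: $-17528$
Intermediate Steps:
$k = -37692$ ($k = 2 - 37694 = -37692$)
$k + \left(38 + 104\right)^{2} = -37692 + \left(38 + 104\right)^{2} = -37692 + 142^{2} = -37692 + 20164 = -17528$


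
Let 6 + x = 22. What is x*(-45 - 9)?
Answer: -864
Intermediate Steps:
x = 16 (x = -6 + 22 = 16)
x*(-45 - 9) = 16*(-45 - 9) = 16*(-54) = -864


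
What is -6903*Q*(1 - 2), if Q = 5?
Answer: 34515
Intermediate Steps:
-6903*Q*(1 - 2) = -34515*(1 - 2) = -34515*(-1) = -6903*(-5) = 34515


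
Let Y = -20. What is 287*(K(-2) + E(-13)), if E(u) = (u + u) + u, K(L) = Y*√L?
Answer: -11193 - 5740*I*√2 ≈ -11193.0 - 8117.6*I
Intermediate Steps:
K(L) = -20*√L
E(u) = 3*u (E(u) = 2*u + u = 3*u)
287*(K(-2) + E(-13)) = 287*(-20*I*√2 + 3*(-13)) = 287*(-20*I*√2 - 39) = 287*(-39 - 20*I*√2) = -11193 - 5740*I*√2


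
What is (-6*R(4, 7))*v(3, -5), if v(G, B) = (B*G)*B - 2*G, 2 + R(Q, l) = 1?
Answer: 414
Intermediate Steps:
R(Q, l) = -1 (R(Q, l) = -2 + 1 = -1)
v(G, B) = -2*G + G*B² (v(G, B) = G*B² - 2*G = -2*G + G*B²)
(-6*R(4, 7))*v(3, -5) = (-6*(-1))*(3*(-2 + (-5)²)) = 6*(3*(-2 + 25)) = 6*(3*23) = 6*69 = 414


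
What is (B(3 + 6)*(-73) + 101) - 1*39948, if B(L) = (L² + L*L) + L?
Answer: -52330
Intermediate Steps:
B(L) = L + 2*L² (B(L) = (L² + L²) + L = 2*L² + L = L + 2*L²)
(B(3 + 6)*(-73) + 101) - 1*39948 = (((3 + 6)*(1 + 2*(3 + 6)))*(-73) + 101) - 1*39948 = ((9*(1 + 2*9))*(-73) + 101) - 39948 = ((9*(1 + 18))*(-73) + 101) - 39948 = ((9*19)*(-73) + 101) - 39948 = (171*(-73) + 101) - 39948 = (-12483 + 101) - 39948 = -12382 - 39948 = -52330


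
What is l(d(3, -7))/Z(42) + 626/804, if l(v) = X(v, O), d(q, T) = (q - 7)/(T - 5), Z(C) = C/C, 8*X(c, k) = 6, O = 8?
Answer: 1229/804 ≈ 1.5286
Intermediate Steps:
X(c, k) = 3/4 (X(c, k) = (1/8)*6 = 3/4)
Z(C) = 1
d(q, T) = (-7 + q)/(-5 + T)
l(v) = 3/4
l(d(3, -7))/Z(42) + 626/804 = (3/4)/1 + 626/804 = (3/4)*1 + 626*(1/804) = 3/4 + 313/402 = 1229/804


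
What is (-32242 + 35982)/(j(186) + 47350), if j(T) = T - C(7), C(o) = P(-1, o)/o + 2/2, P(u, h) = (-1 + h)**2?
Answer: 26180/332709 ≈ 0.078687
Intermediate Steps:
C(o) = 1 + (-1 + o)**2/o (C(o) = (-1 + o)**2/o + 2/2 = (-1 + o)**2/o + 2*(1/2) = (-1 + o)**2/o + 1 = 1 + (-1 + o)**2/o)
j(T) = -43/7 + T (j(T) = T - (7 + (-1 + 7)**2)/7 = T - (7 + 6**2)/7 = T - (7 + 36)/7 = T - 43/7 = -43/7 + T)
(-32242 + 35982)/(j(186) + 47350) = (-32242 + 35982)/((-43/7 + 186) + 47350) = 3740/(1259/7 + 47350) = 3740/(332709/7) = 3740*(7/332709) = 26180/332709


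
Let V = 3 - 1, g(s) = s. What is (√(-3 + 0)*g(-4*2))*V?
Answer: -16*I*√3 ≈ -27.713*I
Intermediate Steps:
V = 2
(√(-3 + 0)*g(-4*2))*V = (√(-3 + 0)*(-4*2))*2 = (√(-3)*(-8))*2 = ((I*√3)*(-8))*2 = -8*I*√3*2 = -16*I*√3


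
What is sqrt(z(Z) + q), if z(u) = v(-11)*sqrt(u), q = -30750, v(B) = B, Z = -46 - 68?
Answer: sqrt(-30750 - 11*I*sqrt(114)) ≈ 0.3349 - 175.36*I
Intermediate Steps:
Z = -114
z(u) = -11*sqrt(u)
sqrt(z(Z) + q) = sqrt(-11*I*sqrt(114) - 30750) = sqrt(-30750 - 11*I*sqrt(114))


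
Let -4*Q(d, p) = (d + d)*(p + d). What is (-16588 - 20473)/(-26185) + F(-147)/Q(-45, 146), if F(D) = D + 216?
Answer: 2294077/1586811 ≈ 1.4457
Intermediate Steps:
F(D) = 216 + D
Q(d, p) = -d*(d + p)/2 (Q(d, p) = -(d + d)*(p + d)/4 = -2*d*(d + p)/4 = -d*(d + p)/2)
(-16588 - 20473)/(-26185) + F(-147)/Q(-45, 146) = (-16588 - 20473)/(-26185) + (216 - 147)/((-½*(-45)*(-45 + 146))) = -37061*(-1/26185) + 69/((-½*(-45)*101)) = 37061/26185 + 69/(4545/2) = 37061/26185 + 69*(2/4545) = 37061/26185 + 46/1515 = 2294077/1586811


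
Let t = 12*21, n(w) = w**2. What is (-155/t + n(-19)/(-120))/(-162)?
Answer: 9131/408240 ≈ 0.022367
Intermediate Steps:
t = 252
(-155/t + n(-19)/(-120))/(-162) = (-155/252 + (-19)**2/(-120))/(-162) = (-155*1/252 + 361*(-1/120))*(-1/162) = (-155/252 - 361/120)*(-1/162) = -9131/2520*(-1/162) = 9131/408240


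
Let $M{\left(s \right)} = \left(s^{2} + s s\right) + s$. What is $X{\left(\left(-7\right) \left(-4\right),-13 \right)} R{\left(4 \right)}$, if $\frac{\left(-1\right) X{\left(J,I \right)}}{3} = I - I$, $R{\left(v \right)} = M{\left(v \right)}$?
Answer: $0$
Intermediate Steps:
$M{\left(s \right)} = s + 2 s^{2}$ ($M{\left(s \right)} = \left(s^{2} + s^{2}\right) + s = 2 s^{2} + s = s + 2 s^{2}$)
$R{\left(v \right)} = v \left(1 + 2 v\right)$
$X{\left(J,I \right)} = 0$ ($X{\left(J,I \right)} = - 3 \left(I - I\right) = \left(-3\right) 0 = 0$)
$X{\left(\left(-7\right) \left(-4\right),-13 \right)} R{\left(4 \right)} = 0 \cdot 4 \left(1 + 2 \cdot 4\right) = 0 \cdot 4 \left(1 + 8\right) = 0 \cdot 4 \cdot 9 = 0 \cdot 36 = 0$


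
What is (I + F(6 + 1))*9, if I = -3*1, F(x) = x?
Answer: 36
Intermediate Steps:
I = -3
(I + F(6 + 1))*9 = (-3 + (6 + 1))*9 = (-3 + 7)*9 = 4*9 = 36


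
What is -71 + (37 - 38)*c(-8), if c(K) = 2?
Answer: -73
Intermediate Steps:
-71 + (37 - 38)*c(-8) = -71 + (37 - 38)*2 = -71 - 1*2 = -71 - 2 = -73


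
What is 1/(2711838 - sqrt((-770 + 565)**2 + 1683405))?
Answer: 1355919/3677031806407 + 157*sqrt(70)/7354063612814 ≈ 3.6893e-7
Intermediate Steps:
1/(2711838 - sqrt((-770 + 565)**2 + 1683405)) = 1/(2711838 - sqrt((-205)**2 + 1683405)) = 1/(2711838 - sqrt(42025 + 1683405)) = 1/(2711838 - sqrt(1725430)) = 1/(2711838 - 157*sqrt(70))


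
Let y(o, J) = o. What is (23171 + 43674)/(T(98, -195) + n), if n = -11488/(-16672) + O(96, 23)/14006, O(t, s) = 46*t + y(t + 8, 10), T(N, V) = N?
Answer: 243888193735/361250711 ≈ 675.12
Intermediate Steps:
O(t, s) = 8 + 47*t (O(t, s) = 46*t + (t + 8) = 46*t + (8 + t) = 8 + 47*t)
n = 3691537/3648563 (n = -11488/(-16672) + (8 + 47*96)/14006 = -11488*(-1/16672) + (8 + 4512)*(1/14006) = 359/521 + 4520*(1/14006) = 359/521 + 2260/7003 = 3691537/3648563 ≈ 1.0118)
(23171 + 43674)/(T(98, -195) + n) = (23171 + 43674)/(98 + 3691537/3648563) = 66845/(361250711/3648563) = 66845*(3648563/361250711) = 243888193735/361250711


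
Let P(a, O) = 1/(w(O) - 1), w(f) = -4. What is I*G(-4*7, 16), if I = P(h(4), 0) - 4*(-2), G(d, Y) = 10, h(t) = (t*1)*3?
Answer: 78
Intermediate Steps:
h(t) = 3*t (h(t) = t*3 = 3*t)
P(a, O) = -1/5 (P(a, O) = 1/(-4 - 1) = 1/(-5) = -1/5)
I = 39/5 (I = -1/5 - 4*(-2) = -1/5 + 8 = 39/5 ≈ 7.8000)
I*G(-4*7, 16) = (39/5)*10 = 78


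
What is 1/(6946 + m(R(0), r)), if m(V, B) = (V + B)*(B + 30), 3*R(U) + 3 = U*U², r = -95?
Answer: 1/13186 ≈ 7.5838e-5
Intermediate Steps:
R(U) = -1 + U³/3 (R(U) = -1 + (U*U²)/3 = -1 + U³/3)
m(V, B) = (30 + B)*(B + V) (m(V, B) = (B + V)*(30 + B) = (30 + B)*(B + V))
1/(6946 + m(R(0), r)) = 1/(6946 + ((-95)² + 30*(-95) + 30*(-1 + (⅓)*0³) - 95*(-1 + (⅓)*0³))) = 1/(6946 + (9025 - 2850 + 30*(-1 + (⅓)*0) - 95*(-1 + (⅓)*0))) = 1/(6946 + (9025 - 2850 + 30*(-1 + 0) - 95*(-1 + 0))) = 1/(6946 + (9025 - 2850 + 30*(-1) - 95*(-1))) = 1/(6946 + (9025 - 2850 - 30 + 95)) = 1/(6946 + 6240) = 1/13186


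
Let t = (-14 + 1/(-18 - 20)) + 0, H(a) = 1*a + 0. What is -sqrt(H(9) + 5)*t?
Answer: 533*sqrt(14)/38 ≈ 52.482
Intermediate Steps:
H(a) = a (H(a) = a + 0 = a)
t = -533/38 (t = (-14 + 1/(-38)) + 0 = (-14 - 1/38) + 0 = -533/38 + 0 = -533/38 ≈ -14.026)
-sqrt(H(9) + 5)*t = -sqrt(9 + 5)*(-533)/38 = -sqrt(14)*(-533)/38 = -(-533)*sqrt(14)/38 = 533*sqrt(14)/38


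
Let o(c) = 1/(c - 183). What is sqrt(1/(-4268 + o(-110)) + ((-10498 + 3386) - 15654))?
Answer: I*sqrt(1424070480651303)/250105 ≈ 150.88*I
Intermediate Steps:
o(c) = 1/(-183 + c)
sqrt(1/(-4268 + o(-110)) + ((-10498 + 3386) - 15654)) = sqrt(1/(-4268 + 1/(-183 - 110)) + ((-10498 + 3386) - 15654)) = sqrt(1/(-4268 + 1/(-293)) + (-7112 - 15654)) = sqrt(1/(-4268 - 1/293) - 22766) = sqrt(1/(-1250525/293) - 22766) = sqrt(-293/1250525 - 22766) = sqrt(-28469452443/1250525) = I*sqrt(1424070480651303)/250105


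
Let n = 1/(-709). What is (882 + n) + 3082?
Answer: 2810475/709 ≈ 3964.0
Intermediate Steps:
n = -1/709 ≈ -0.0014104
(882 + n) + 3082 = (882 - 1/709) + 3082 = 625337/709 + 3082 = 2810475/709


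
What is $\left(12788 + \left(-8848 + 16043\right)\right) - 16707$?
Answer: $3276$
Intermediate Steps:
$\left(12788 + \left(-8848 + 16043\right)\right) - 16707 = \left(12788 + 7195\right) - 16707 = 19983 - 16707 = 3276$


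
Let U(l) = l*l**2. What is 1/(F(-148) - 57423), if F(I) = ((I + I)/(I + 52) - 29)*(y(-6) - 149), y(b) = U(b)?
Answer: -12/575561 ≈ -2.0849e-5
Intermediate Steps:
U(l) = l**3
y(b) = b**3
F(I) = 10585 - 730*I/(52 + I) (F(I) = ((I + I)/(I + 52) - 29)*((-6)**3 - 149) = ((2*I)/(52 + I) - 29)*(-216 - 149) = (2*I/(52 + I) - 29)*(-365) = (-29 + 2*I/(52 + I))*(-365) = 10585 - 730*I/(52 + I))
1/(F(-148) - 57423) = 1/(365*(1508 + 27*(-148))/(52 - 148) - 57423) = 1/(365*(1508 - 3996)/(-96) - 57423) = 1/(365*(-1/96)*(-2488) - 57423) = 1/(113515/12 - 57423) = 1/(-575561/12) = -12/575561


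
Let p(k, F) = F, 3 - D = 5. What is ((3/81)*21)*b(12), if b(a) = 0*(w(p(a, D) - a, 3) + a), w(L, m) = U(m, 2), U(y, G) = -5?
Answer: 0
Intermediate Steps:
D = -2 (D = 3 - 1*5 = 3 - 5 = -2)
w(L, m) = -5
b(a) = 0 (b(a) = 0*(-5 + a) = 0)
((3/81)*21)*b(12) = ((3/81)*21)*0 = ((3*(1/81))*21)*0 = ((1/27)*21)*0 = (7/9)*0 = 0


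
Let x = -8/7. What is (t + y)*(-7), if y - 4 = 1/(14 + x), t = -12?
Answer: 4991/90 ≈ 55.456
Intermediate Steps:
x = -8/7 (x = -8*⅐ = -8/7 ≈ -1.1429)
y = 367/90 (y = 4 + 1/(14 - 8/7) = 4 + 1/(90/7) = 4 + 7/90 = 367/90 ≈ 4.0778)
(t + y)*(-7) = (-12 + 367/90)*(-7) = -713/90*(-7) = 4991/90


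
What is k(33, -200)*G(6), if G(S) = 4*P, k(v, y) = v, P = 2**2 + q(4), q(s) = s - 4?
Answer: 528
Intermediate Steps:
q(s) = -4 + s
P = 4 (P = 2**2 + (-4 + 4) = 4 + 0 = 4)
G(S) = 16 (G(S) = 4*4 = 16)
k(33, -200)*G(6) = 33*16 = 528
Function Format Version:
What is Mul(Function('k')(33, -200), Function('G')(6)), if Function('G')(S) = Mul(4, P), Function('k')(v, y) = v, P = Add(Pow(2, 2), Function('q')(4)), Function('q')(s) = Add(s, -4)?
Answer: 528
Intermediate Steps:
Function('q')(s) = Add(-4, s)
P = 4 (P = Add(Pow(2, 2), Add(-4, 4)) = Add(4, 0) = 4)
Function('G')(S) = 16 (Function('G')(S) = Mul(4, 4) = 16)
Mul(Function('k')(33, -200), Function('G')(6)) = Mul(33, 16) = 528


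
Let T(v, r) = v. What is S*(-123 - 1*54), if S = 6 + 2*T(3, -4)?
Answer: -2124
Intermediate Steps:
S = 12 (S = 6 + 2*3 = 6 + 6 = 12)
S*(-123 - 1*54) = 12*(-123 - 1*54) = 12*(-123 - 54) = 12*(-177) = -2124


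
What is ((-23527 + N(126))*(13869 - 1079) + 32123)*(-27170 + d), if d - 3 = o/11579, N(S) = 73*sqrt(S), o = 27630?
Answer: 94637949306900041/11579 - 881027060853630*sqrt(14)/11579 ≈ 7.8885e+12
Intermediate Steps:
d = 62367/11579 (d = 3 + 27630/11579 = 62367/11579 ≈ 5.3862)
((-23527 + N(126))*(13869 - 1079) + 32123)*(-27170 + d) = ((-23527 + 73*sqrt(126))*(13869 - 1079) + 32123)*(-27170 + 62367/11579) = ((-23527 + 73*(3*sqrt(14)))*12790 + 32123)*(-314539063/11579) = ((-23527 + 219*sqrt(14))*12790 + 32123)*(-314539063/11579) = ((-300910330 + 2801010*sqrt(14)) + 32123)*(-314539063/11579) = (-300878207 + 2801010*sqrt(14))*(-314539063/11579) = 94637949306900041/11579 - 881027060853630*sqrt(14)/11579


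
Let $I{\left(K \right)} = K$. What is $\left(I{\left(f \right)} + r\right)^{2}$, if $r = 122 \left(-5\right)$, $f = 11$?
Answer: $358801$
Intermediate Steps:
$r = -610$
$\left(I{\left(f \right)} + r\right)^{2} = \left(11 - 610\right)^{2} = \left(-599\right)^{2} = 358801$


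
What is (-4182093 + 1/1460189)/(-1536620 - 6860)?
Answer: 763330774447/281721564715 ≈ 2.7095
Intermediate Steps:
(-4182093 + 1/1460189)/(-1536620 - 6860) = (-4182093 + 1/1460189)/(-1543480) = -6106646195576/1460189*(-1/1543480) = 763330774447/281721564715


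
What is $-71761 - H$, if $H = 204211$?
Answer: $-275972$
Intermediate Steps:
$-71761 - H = -71761 - 204211 = -275972$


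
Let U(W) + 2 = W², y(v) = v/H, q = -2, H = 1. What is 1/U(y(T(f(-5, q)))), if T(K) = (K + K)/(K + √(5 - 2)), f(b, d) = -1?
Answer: -¼ + √3/4 ≈ 0.18301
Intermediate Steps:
T(K) = 2*K/(K + √3) (T(K) = (2*K)/(K + √3) = 2*K/(K + √3))
y(v) = v (y(v) = v/1 = v*1 = v)
U(W) = -2 + W²
1/U(y(T(f(-5, q)))) = 1/(-2 + (2*(-1)/(-1 + √3))²) = 1/(-2 + (-2/(-1 + √3))²) = 1/(-2 + 4/(-1 + √3)²)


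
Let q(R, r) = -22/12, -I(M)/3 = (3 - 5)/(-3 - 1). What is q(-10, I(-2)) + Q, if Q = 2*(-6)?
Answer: -83/6 ≈ -13.833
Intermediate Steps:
I(M) = -3/2 (I(M) = -3*(3 - 5)/(-3 - 1) = -(-6)/(-4) = -(-6)*(-1)/4 = -3*½ = -3/2)
q(R, r) = -11/6 (q(R, r) = -22*1/12 = -11/6)
Q = -12
q(-10, I(-2)) + Q = -11/6 - 12 = -83/6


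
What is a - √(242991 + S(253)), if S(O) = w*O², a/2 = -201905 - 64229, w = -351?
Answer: -532268 - 6*I*√617338 ≈ -5.3227e+5 - 4714.3*I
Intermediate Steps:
a = -532268 (a = 2*(-201905 - 64229) = 2*(-266134) = -532268)
S(O) = -351*O²
a - √(242991 + S(253)) = -532268 - √(242991 - 351*253²) = -532268 - √(242991 - 351*64009) = -532268 - √(242991 - 22467159) = -532268 - √(-22224168) = -532268 - 6*I*√617338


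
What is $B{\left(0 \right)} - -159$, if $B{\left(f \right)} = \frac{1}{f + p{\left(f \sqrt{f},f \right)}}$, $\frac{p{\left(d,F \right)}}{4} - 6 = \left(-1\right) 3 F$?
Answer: $\frac{3817}{24} \approx 159.04$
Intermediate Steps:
$p{\left(d,F \right)} = 24 - 12 F$ ($p{\left(d,F \right)} = 24 + 4 \left(-1\right) 3 F = 24 + 4 \left(- 3 F\right) = 24 - 12 F$)
$B{\left(f \right)} = \frac{1}{24 - 11 f}$ ($B{\left(f \right)} = \frac{1}{f - \left(-24 + 12 f\right)} = \frac{1}{24 - 11 f}$)
$B{\left(0 \right)} - -159 = - \frac{1}{-24 + 11 \cdot 0} - -159 = - \frac{1}{-24 + 0} + 159 = - \frac{1}{-24} + 159 = \left(-1\right) \left(- \frac{1}{24}\right) + 159 = \frac{1}{24} + 159 = \frac{3817}{24}$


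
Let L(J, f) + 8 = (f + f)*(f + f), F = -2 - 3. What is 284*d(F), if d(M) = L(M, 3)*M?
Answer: -39760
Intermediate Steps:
F = -5
L(J, f) = -8 + 4*f² (L(J, f) = -8 + (f + f)*(f + f) = -8 + (2*f)*(2*f) = -8 + 4*f²)
d(M) = 28*M (d(M) = (-8 + 4*3²)*M = (-8 + 4*9)*M = (-8 + 36)*M = 28*M)
284*d(F) = 284*(28*(-5)) = 284*(-140) = -39760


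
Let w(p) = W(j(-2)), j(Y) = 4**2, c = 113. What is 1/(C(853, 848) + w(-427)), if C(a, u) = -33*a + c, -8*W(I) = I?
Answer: -1/28038 ≈ -3.5666e-5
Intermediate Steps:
j(Y) = 16
W(I) = -I/8
w(p) = -2 (w(p) = -1/8*16 = -2)
C(a, u) = 113 - 33*a (C(a, u) = -33*a + 113 = 113 - 33*a)
1/(C(853, 848) + w(-427)) = 1/((113 - 33*853) - 2) = 1/((113 - 28149) - 2) = 1/(-28036 - 2) = 1/(-28038) = -1/28038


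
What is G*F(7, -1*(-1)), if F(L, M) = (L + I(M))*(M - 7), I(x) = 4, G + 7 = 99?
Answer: -6072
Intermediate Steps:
G = 92 (G = -7 + 99 = 92)
F(L, M) = (-7 + M)*(4 + L) (F(L, M) = (L + 4)*(M - 7) = (4 + L)*(-7 + M) = (-7 + M)*(4 + L))
G*F(7, -1*(-1)) = 92*(-28 - 7*7 + 4*(-1*(-1)) + 7*(-1*(-1))) = 92*(-28 - 49 + 4*1 + 7*1) = 92*(-28 - 49 + 4 + 7) = 92*(-66) = -6072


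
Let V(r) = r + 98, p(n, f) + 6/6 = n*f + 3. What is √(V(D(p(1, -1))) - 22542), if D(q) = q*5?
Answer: I*√22439 ≈ 149.8*I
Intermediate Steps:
p(n, f) = 2 + f*n (p(n, f) = -1 + (n*f + 3) = -1 + (f*n + 3) = -1 + (3 + f*n) = 2 + f*n)
D(q) = 5*q
V(r) = 98 + r
√(V(D(p(1, -1))) - 22542) = √((98 + 5*(2 - 1*1)) - 22542) = √((98 + 5*(2 - 1)) - 22542) = √((98 + 5*1) - 22542) = √((98 + 5) - 22542) = √(103 - 22542) = √(-22439) = I*√22439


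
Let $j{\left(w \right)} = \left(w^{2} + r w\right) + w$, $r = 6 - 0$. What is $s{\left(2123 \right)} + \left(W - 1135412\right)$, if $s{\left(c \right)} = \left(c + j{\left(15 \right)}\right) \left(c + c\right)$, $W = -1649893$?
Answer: $7630133$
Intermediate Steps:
$r = 6$ ($r = 6 + 0 = 6$)
$j{\left(w \right)} = w^{2} + 7 w$ ($j{\left(w \right)} = \left(w^{2} + 6 w\right) + w = w^{2} + 7 w$)
$s{\left(c \right)} = 2 c \left(330 + c\right)$ ($s{\left(c \right)} = \left(c + 15 \left(7 + 15\right)\right) \left(c + c\right) = \left(c + 15 \cdot 22\right) 2 c = \left(c + 330\right) 2 c = \left(330 + c\right) 2 c = 2 c \left(330 + c\right)$)
$s{\left(2123 \right)} + \left(W - 1135412\right) = 2 \cdot 2123 \left(330 + 2123\right) - 2785305 = 2 \cdot 2123 \cdot 2453 - 2785305 = 10415438 - 2785305 = 7630133$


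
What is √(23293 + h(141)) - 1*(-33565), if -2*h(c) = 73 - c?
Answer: 33565 + √23327 ≈ 33718.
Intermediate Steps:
h(c) = -73/2 + c/2 (h(c) = -(73 - c)/2 = -73/2 + c/2)
√(23293 + h(141)) - 1*(-33565) = √(23293 + (-73/2 + (½)*141)) - 1*(-33565) = √(23293 + (-73/2 + 141/2)) + 33565 = √(23293 + 34) + 33565 = √23327 + 33565 = 33565 + √23327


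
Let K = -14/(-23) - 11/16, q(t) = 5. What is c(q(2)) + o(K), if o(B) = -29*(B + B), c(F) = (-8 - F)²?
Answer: 31937/184 ≈ 173.57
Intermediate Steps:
K = -29/368 (K = -14*(-1/23) - 11*1/16 = 14/23 - 11/16 = -29/368 ≈ -0.078804)
o(B) = -58*B
c(q(2)) + o(K) = (8 + 5)² - 58*(-29/368) = 13² + 841/184 = 169 + 841/184 = 31937/184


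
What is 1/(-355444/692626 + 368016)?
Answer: 346313/127448547286 ≈ 2.7173e-6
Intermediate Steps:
1/(-355444/692626 + 368016) = 1/(-355444*1/692626 + 368016) = 1/(-177722/346313 + 368016) = 1/(127448547286/346313) = 346313/127448547286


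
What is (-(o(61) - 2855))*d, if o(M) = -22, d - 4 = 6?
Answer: 28770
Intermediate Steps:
d = 10 (d = 4 + 6 = 10)
(-(o(61) - 2855))*d = -(-22 - 2855)*10 = -1*(-2877)*10 = 2877*10 = 28770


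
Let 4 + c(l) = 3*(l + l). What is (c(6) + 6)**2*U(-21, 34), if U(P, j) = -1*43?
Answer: -62092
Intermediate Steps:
c(l) = -4 + 6*l (c(l) = -4 + 3*(l + l) = -4 + 3*(2*l) = -4 + 6*l)
U(P, j) = -43
(c(6) + 6)**2*U(-21, 34) = ((-4 + 6*6) + 6)**2*(-43) = ((-4 + 36) + 6)**2*(-43) = (32 + 6)**2*(-43) = 38**2*(-43) = 1444*(-43) = -62092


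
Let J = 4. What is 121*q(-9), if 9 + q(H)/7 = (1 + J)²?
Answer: 13552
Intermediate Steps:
q(H) = 112 (q(H) = -63 + 7*(1 + 4)² = -63 + 7*5² = -63 + 7*25 = -63 + 175 = 112)
121*q(-9) = 121*112 = 13552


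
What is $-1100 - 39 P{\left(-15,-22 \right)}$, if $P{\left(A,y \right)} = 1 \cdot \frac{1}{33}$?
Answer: $- \frac{12113}{11} \approx -1101.2$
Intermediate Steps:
$P{\left(A,y \right)} = \frac{1}{33}$ ($P{\left(A,y \right)} = 1 \cdot \frac{1}{33} = \frac{1}{33}$)
$-1100 - 39 P{\left(-15,-22 \right)} = -1100 - \frac{13}{11} = - \frac{12113}{11}$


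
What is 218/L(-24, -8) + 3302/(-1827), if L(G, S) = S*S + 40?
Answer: 27439/95004 ≈ 0.28882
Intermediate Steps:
L(G, S) = 40 + S² (L(G, S) = S² + 40 = 40 + S²)
218/L(-24, -8) + 3302/(-1827) = 218/(40 + (-8)²) + 3302/(-1827) = 218/(40 + 64) + 3302*(-1/1827) = 218/104 - 3302/1827 = 218*(1/104) - 3302/1827 = 109/52 - 3302/1827 = 27439/95004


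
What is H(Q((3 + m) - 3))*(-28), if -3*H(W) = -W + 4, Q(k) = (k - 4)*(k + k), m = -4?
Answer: -560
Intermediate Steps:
Q(k) = 2*k*(-4 + k) (Q(k) = (-4 + k)*(2*k) = 2*k*(-4 + k))
H(W) = -4/3 + W/3 (H(W) = -(-W + 4)/3 = -(4 - W)/3 = -4/3 + W/3)
H(Q((3 + m) - 3))*(-28) = (-4/3 + (2*((3 - 4) - 3)*(-4 + ((3 - 4) - 3)))/3)*(-28) = (-4/3 + (2*(-1 - 3)*(-4 + (-1 - 3)))/3)*(-28) = (-4/3 + (2*(-4)*(-4 - 4))/3)*(-28) = (-4/3 + (2*(-4)*(-8))/3)*(-28) = (-4/3 + (⅓)*64)*(-28) = (-4/3 + 64/3)*(-28) = 20*(-28) = -560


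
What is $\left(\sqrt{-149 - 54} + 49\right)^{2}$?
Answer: $\left(49 + i \sqrt{203}\right)^{2} \approx 2198.0 + 1396.3 i$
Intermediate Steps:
$\left(\sqrt{-149 - 54} + 49\right)^{2} = \left(\sqrt{-203} + 49\right)^{2} = \left(i \sqrt{203} + 49\right)^{2} = \left(49 + i \sqrt{203}\right)^{2}$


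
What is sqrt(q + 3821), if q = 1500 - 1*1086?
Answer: 11*sqrt(35) ≈ 65.077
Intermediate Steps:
q = 414 (q = 1500 - 1086 = 414)
sqrt(q + 3821) = sqrt(414 + 3821) = sqrt(4235) = 11*sqrt(35)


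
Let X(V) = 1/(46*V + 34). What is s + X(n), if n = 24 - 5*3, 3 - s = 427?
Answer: -189951/448 ≈ -424.00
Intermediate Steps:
s = -424 (s = 3 - 1*427 = 3 - 427 = -424)
n = 9 (n = 24 - 1*15 = 24 - 15 = 9)
X(V) = 1/(34 + 46*V)
s + X(n) = -424 + 1/(2*(17 + 23*9)) = -424 + 1/(2*(17 + 207)) = -424 + (½)/224 = -424 + (½)*(1/224) = -424 + 1/448 = -189951/448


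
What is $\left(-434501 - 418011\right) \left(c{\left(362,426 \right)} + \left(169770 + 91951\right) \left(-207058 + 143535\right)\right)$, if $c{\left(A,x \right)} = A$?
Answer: $14173270073285152$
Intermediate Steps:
$\left(-434501 - 418011\right) \left(c{\left(362,426 \right)} + \left(169770 + 91951\right) \left(-207058 + 143535\right)\right) = \left(-434501 - 418011\right) \left(362 + \left(169770 + 91951\right) \left(-207058 + 143535\right)\right) = - 852512 \left(362 + 261721 \left(-63523\right)\right) = - 852512 \left(362 - 16625303083\right) = \left(-852512\right) \left(-16625302721\right) = 14173270073285152$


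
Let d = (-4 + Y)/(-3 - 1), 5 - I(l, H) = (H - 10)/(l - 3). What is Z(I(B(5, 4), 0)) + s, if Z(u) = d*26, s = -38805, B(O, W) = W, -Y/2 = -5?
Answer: -38844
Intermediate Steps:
Y = 10 (Y = -2*(-5) = 10)
I(l, H) = 5 - (-10 + H)/(-3 + l) (I(l, H) = 5 - (H - 10)/(l - 3) = 5 - (-10 + H)/(-3 + l))
d = -3/2 (d = (-4 + 10)/(-3 - 1) = 6/(-4) = 6*(-¼) = -3/2 ≈ -1.5000)
Z(u) = -39 (Z(u) = -3/2*26 = -39)
Z(I(B(5, 4), 0)) + s = -39 - 38805 = -38844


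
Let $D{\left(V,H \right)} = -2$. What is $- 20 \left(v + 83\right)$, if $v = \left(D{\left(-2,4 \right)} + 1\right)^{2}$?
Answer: $-1680$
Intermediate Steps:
$v = 1$ ($v = \left(-2 + 1\right)^{2} = \left(-1\right)^{2} = 1$)
$- 20 \left(v + 83\right) = - 20 \left(1 + 83\right) = \left(-20\right) 84 = -1680$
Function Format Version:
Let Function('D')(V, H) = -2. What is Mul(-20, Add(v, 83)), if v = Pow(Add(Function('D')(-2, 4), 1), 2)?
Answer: -1680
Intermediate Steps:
v = 1 (v = Pow(Add(-2, 1), 2) = Pow(-1, 2) = 1)
Mul(-20, Add(v, 83)) = Mul(-20, Add(1, 83)) = Mul(-20, 84) = -1680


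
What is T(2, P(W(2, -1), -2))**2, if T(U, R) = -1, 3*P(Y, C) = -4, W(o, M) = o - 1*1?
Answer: 1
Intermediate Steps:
W(o, M) = -1 + o (W(o, M) = o - 1 = -1 + o)
P(Y, C) = -4/3 (P(Y, C) = (1/3)*(-4) = -4/3)
T(2, P(W(2, -1), -2))**2 = (-1)**2 = 1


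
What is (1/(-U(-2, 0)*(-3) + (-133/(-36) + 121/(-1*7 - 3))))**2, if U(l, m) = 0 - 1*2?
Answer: 32400/6723649 ≈ 0.0048188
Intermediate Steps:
U(l, m) = -2 (U(l, m) = 0 - 2 = -2)
(1/(-U(-2, 0)*(-3) + (-133/(-36) + 121/(-1*7 - 3))))**2 = (1/(-1*(-2)*(-3) + (-133/(-36) + 121/(-1*7 - 3))))**2 = (1/(2*(-3) + (-133*(-1/36) + 121/(-7 - 3))))**2 = (1/(-6 + (133/36 + 121/(-10))))**2 = (1/(-6 + (133/36 + 121*(-1/10))))**2 = (1/(-6 + (133/36 - 121/10)))**2 = (1/(-6 - 1513/180))**2 = (1/(-2593/180))**2 = (-180/2593)**2 = 32400/6723649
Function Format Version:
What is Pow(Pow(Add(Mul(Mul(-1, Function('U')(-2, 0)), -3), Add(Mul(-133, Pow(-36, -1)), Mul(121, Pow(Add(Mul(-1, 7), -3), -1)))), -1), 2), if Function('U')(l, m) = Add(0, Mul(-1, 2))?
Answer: Rational(32400, 6723649) ≈ 0.0048188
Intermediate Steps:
Function('U')(l, m) = -2 (Function('U')(l, m) = Add(0, -2) = -2)
Pow(Pow(Add(Mul(Mul(-1, Function('U')(-2, 0)), -3), Add(Mul(-133, Pow(-36, -1)), Mul(121, Pow(Add(Mul(-1, 7), -3), -1)))), -1), 2) = Pow(Pow(Add(Mul(Mul(-1, -2), -3), Add(Mul(-133, Pow(-36, -1)), Mul(121, Pow(Add(Mul(-1, 7), -3), -1)))), -1), 2) = Pow(Pow(Add(Mul(2, -3), Add(Mul(-133, Rational(-1, 36)), Mul(121, Pow(Add(-7, -3), -1)))), -1), 2) = Pow(Pow(Add(-6, Add(Rational(133, 36), Mul(121, Pow(-10, -1)))), -1), 2) = Pow(Pow(Add(-6, Add(Rational(133, 36), Mul(121, Rational(-1, 10)))), -1), 2) = Pow(Pow(Add(-6, Add(Rational(133, 36), Rational(-121, 10))), -1), 2) = Pow(Pow(Add(-6, Rational(-1513, 180)), -1), 2) = Pow(Pow(Rational(-2593, 180), -1), 2) = Pow(Rational(-180, 2593), 2) = Rational(32400, 6723649)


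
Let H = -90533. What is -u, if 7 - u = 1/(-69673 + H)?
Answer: -1121443/160206 ≈ -7.0000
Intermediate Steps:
u = 1121443/160206 (u = 7 - 1/(-69673 - 90533) = 7 - 1/(-160206) = 7 - 1*(-1/160206) = 7 + 1/160206 = 1121443/160206 ≈ 7.0000)
-u = -1*1121443/160206 = -1121443/160206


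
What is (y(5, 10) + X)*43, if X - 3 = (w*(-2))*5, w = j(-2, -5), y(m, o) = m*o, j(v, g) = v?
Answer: 3139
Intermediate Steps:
w = -2
X = 23 (X = 3 - 2*(-2)*5 = 3 + 4*5 = 3 + 20 = 23)
(y(5, 10) + X)*43 = (5*10 + 23)*43 = (50 + 23)*43 = 73*43 = 3139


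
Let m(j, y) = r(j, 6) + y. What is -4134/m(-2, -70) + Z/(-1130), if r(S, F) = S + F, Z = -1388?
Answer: 396919/6215 ≈ 63.865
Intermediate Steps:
r(S, F) = F + S
m(j, y) = 6 + j + y (m(j, y) = (6 + j) + y = 6 + j + y)
-4134/m(-2, -70) + Z/(-1130) = -4134/(6 - 2 - 70) - 1388/(-1130) = -4134/(-66) - 1388*(-1/1130) = -4134*(-1/66) + 694/565 = 689/11 + 694/565 = 396919/6215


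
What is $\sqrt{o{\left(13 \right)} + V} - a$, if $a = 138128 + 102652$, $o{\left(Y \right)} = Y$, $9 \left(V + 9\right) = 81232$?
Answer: $-240780 + \frac{2 \sqrt{20317}}{3} \approx -2.4069 \cdot 10^{5}$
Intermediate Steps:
$V = \frac{81151}{9}$ ($V = -9 + \frac{1}{9} \cdot 81232 = -9 + \frac{81232}{9} = \frac{81151}{9} \approx 9016.8$)
$a = 240780$
$\sqrt{o{\left(13 \right)} + V} - a = \sqrt{13 + \frac{81151}{9}} - 240780 = \sqrt{\frac{81268}{9}} - 240780 = \frac{2 \sqrt{20317}}{3} - 240780 = -240780 + \frac{2 \sqrt{20317}}{3}$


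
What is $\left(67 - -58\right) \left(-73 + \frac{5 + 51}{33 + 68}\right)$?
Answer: $- \frac{914625}{101} \approx -9055.7$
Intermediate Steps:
$\left(67 - -58\right) \left(-73 + \frac{5 + 51}{33 + 68}\right) = \left(67 + 58\right) \left(-73 + \frac{56}{101}\right) = 125 \left(-73 + 56 \cdot \frac{1}{101}\right) = 125 \left(-73 + \frac{56}{101}\right) = 125 \left(- \frac{7317}{101}\right) = - \frac{914625}{101}$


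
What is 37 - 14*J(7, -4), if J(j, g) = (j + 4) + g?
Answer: -61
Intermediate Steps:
J(j, g) = 4 + g + j (J(j, g) = (4 + j) + g = 4 + g + j)
37 - 14*J(7, -4) = 37 - 14*(4 - 4 + 7) = 37 - 14*7 = 37 - 98 = -61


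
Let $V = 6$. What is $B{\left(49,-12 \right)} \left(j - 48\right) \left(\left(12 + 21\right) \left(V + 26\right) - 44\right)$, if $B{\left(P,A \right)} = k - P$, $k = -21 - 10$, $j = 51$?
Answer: $-242880$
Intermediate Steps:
$k = -31$ ($k = -21 - 10 = -31$)
$B{\left(P,A \right)} = -31 - P$
$B{\left(49,-12 \right)} \left(j - 48\right) \left(\left(12 + 21\right) \left(V + 26\right) - 44\right) = \left(-31 - 49\right) \left(51 - 48\right) \left(\left(12 + 21\right) \left(6 + 26\right) - 44\right) = \left(-31 - 49\right) 3 \left(33 \cdot 32 - 44\right) = - 80 \cdot 3 \left(1056 - 44\right) = - 80 \cdot 3 \cdot 1012 = \left(-80\right) 3036 = -242880$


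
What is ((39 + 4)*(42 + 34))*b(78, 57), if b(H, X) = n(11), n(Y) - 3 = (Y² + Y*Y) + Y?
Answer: 836608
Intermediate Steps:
n(Y) = 3 + Y + 2*Y² (n(Y) = 3 + ((Y² + Y*Y) + Y) = 3 + ((Y² + Y²) + Y) = 3 + (2*Y² + Y) = 3 + (Y + 2*Y²) = 3 + Y + 2*Y²)
b(H, X) = 256 (b(H, X) = 3 + 11 + 2*11² = 3 + 11 + 2*121 = 3 + 11 + 242 = 256)
((39 + 4)*(42 + 34))*b(78, 57) = ((39 + 4)*(42 + 34))*256 = (43*76)*256 = 3268*256 = 836608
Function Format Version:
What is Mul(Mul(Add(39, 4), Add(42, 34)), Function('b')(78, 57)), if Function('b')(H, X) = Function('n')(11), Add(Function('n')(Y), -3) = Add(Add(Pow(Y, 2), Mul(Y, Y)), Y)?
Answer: 836608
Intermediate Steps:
Function('n')(Y) = Add(3, Y, Mul(2, Pow(Y, 2))) (Function('n')(Y) = Add(3, Add(Add(Pow(Y, 2), Mul(Y, Y)), Y)) = Add(3, Add(Add(Pow(Y, 2), Pow(Y, 2)), Y)) = Add(3, Add(Mul(2, Pow(Y, 2)), Y)) = Add(3, Add(Y, Mul(2, Pow(Y, 2)))) = Add(3, Y, Mul(2, Pow(Y, 2))))
Function('b')(H, X) = 256 (Function('b')(H, X) = Add(3, 11, Mul(2, Pow(11, 2))) = Add(3, 11, Mul(2, 121)) = Add(3, 11, 242) = 256)
Mul(Mul(Add(39, 4), Add(42, 34)), Function('b')(78, 57)) = Mul(Mul(Add(39, 4), Add(42, 34)), 256) = Mul(Mul(43, 76), 256) = Mul(3268, 256) = 836608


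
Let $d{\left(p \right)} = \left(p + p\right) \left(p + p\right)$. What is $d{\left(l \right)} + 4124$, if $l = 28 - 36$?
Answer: $4380$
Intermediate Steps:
$l = -8$ ($l = 28 - 36 = -8$)
$d{\left(p \right)} = 4 p^{2}$ ($d{\left(p \right)} = 2 p 2 p = 4 p^{2}$)
$d{\left(l \right)} + 4124 = 4 \left(-8\right)^{2} + 4124 = 4 \cdot 64 + 4124 = 256 + 4124 = 4380$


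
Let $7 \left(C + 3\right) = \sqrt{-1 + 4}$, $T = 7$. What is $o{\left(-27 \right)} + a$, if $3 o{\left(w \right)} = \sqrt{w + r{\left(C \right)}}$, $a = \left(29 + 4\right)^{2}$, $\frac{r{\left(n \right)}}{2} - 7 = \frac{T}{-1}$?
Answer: $1089 + i \sqrt{3} \approx 1089.0 + 1.732 i$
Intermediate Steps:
$C = -3 + \frac{\sqrt{3}}{7}$ ($C = -3 + \frac{\sqrt{-1 + 4}}{7} = -3 + \frac{\sqrt{3}}{7} \approx -2.7526$)
$r{\left(n \right)} = 0$ ($r{\left(n \right)} = 14 + 2 \frac{7}{-1} = 14 + 2 \cdot 7 \left(-1\right) = 14 + 2 \left(-7\right) = 14 - 14 = 0$)
$a = 1089$ ($a = 33^{2} = 1089$)
$o{\left(w \right)} = \frac{\sqrt{w}}{3}$ ($o{\left(w \right)} = \frac{\sqrt{w + 0}}{3} = \frac{\sqrt{w}}{3}$)
$o{\left(-27 \right)} + a = \frac{\sqrt{-27}}{3} + 1089 = \frac{3 i \sqrt{3}}{3} + 1089 = i \sqrt{3} + 1089 = 1089 + i \sqrt{3}$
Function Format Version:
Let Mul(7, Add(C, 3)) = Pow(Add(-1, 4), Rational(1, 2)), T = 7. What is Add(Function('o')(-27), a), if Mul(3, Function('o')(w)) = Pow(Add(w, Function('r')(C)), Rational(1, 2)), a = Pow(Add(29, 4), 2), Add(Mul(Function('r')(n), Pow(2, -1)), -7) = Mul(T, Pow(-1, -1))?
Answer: Add(1089, Mul(I, Pow(3, Rational(1, 2)))) ≈ Add(1089.0, Mul(1.7320, I))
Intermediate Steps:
C = Add(-3, Mul(Rational(1, 7), Pow(3, Rational(1, 2)))) (C = Add(-3, Mul(Rational(1, 7), Pow(Add(-1, 4), Rational(1, 2)))) = Add(-3, Mul(Rational(1, 7), Pow(3, Rational(1, 2)))) ≈ -2.7526)
Function('r')(n) = 0 (Function('r')(n) = Add(14, Mul(2, Mul(7, Pow(-1, -1)))) = Add(14, Mul(2, Mul(7, -1))) = Add(14, Mul(2, -7)) = Add(14, -14) = 0)
a = 1089 (a = Pow(33, 2) = 1089)
Function('o')(w) = Mul(Rational(1, 3), Pow(w, Rational(1, 2))) (Function('o')(w) = Mul(Rational(1, 3), Pow(Add(w, 0), Rational(1, 2))) = Mul(Rational(1, 3), Pow(w, Rational(1, 2))))
Add(Function('o')(-27), a) = Add(Mul(Rational(1, 3), Pow(-27, Rational(1, 2))), 1089) = Add(Mul(Rational(1, 3), Mul(3, I, Pow(3, Rational(1, 2)))), 1089) = Add(Mul(I, Pow(3, Rational(1, 2))), 1089) = Add(1089, Mul(I, Pow(3, Rational(1, 2))))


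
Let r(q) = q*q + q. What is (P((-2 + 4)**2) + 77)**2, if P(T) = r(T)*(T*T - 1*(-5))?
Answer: 247009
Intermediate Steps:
r(q) = q + q**2 (r(q) = q**2 + q = q + q**2)
P(T) = T*(1 + T)*(5 + T**2) (P(T) = (T*(1 + T))*(T*T - 1*(-5)) = (T*(1 + T))*(T**2 + 5) = (T*(1 + T))*(5 + T**2) = T*(1 + T)*(5 + T**2))
(P((-2 + 4)**2) + 77)**2 = ((-2 + 4)**2*(1 + (-2 + 4)**2)*(5 + ((-2 + 4)**2)**2) + 77)**2 = (2**2*(1 + 2**2)*(5 + (2**2)**2) + 77)**2 = (4*(1 + 4)*(5 + 4**2) + 77)**2 = (4*5*(5 + 16) + 77)**2 = (4*5*21 + 77)**2 = (420 + 77)**2 = 497**2 = 247009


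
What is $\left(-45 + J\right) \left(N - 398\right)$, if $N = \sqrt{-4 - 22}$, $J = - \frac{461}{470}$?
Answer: $\frac{4300589}{235} - \frac{21611 i \sqrt{26}}{470} \approx 18300.0 - 234.46 i$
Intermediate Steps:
$J = - \frac{461}{470}$ ($J = \left(-461\right) \frac{1}{470} = - \frac{461}{470} \approx -0.98085$)
$N = i \sqrt{26}$ ($N = \sqrt{-26} = i \sqrt{26} \approx 5.099 i$)
$\left(-45 + J\right) \left(N - 398\right) = \left(-45 - \frac{461}{470}\right) \left(i \sqrt{26} - 398\right) = - \frac{21611 \left(-398 + i \sqrt{26}\right)}{470} = \frac{4300589}{235} - \frac{21611 i \sqrt{26}}{470}$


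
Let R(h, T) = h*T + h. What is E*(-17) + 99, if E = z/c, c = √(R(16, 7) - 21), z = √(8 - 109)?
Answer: 99 - 17*I*√10807/107 ≈ 99.0 - 16.516*I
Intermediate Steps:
R(h, T) = h + T*h (R(h, T) = T*h + h = h + T*h)
z = I*√101 (z = √(-101) = I*√101 ≈ 10.05*I)
c = √107 (c = √(16*(1 + 7) - 21) = √(16*8 - 21) = √(128 - 21) = √107 ≈ 10.344)
E = I*√10807/107 (E = (I*√101)/(√107) = (I*√101)*(√107/107) = I*√10807/107 ≈ 0.97156*I)
E*(-17) + 99 = (I*√10807/107)*(-17) + 99 = -17*I*√10807/107 + 99 = 99 - 17*I*√10807/107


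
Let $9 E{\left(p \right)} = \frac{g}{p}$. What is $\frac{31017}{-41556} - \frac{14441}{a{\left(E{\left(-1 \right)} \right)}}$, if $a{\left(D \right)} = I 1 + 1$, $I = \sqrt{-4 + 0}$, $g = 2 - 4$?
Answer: $- \frac{200088427}{69260} + \frac{28882 i}{5} \approx -2888.9 + 5776.4 i$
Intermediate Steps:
$g = -2$ ($g = 2 - 4 = -2$)
$E{\left(p \right)} = - \frac{2}{9 p}$ ($E{\left(p \right)} = \frac{\left(-2\right) \frac{1}{p}}{9} = - \frac{2}{9 p}$)
$I = 2 i$ ($I = \sqrt{-4} = 2 i \approx 2.0 i$)
$a{\left(D \right)} = 1 + 2 i$ ($a{\left(D \right)} = 2 i 1 + 1 = 2 i + 1 = 1 + 2 i$)
$\frac{31017}{-41556} - \frac{14441}{a{\left(E{\left(-1 \right)} \right)}} = \frac{31017}{-41556} - \frac{14441}{1 + 2 i} = 31017 \left(- \frac{1}{41556}\right) - 14441 \frac{1 - 2 i}{5} = - \frac{10339}{13852} - \frac{14441 \left(1 - 2 i\right)}{5}$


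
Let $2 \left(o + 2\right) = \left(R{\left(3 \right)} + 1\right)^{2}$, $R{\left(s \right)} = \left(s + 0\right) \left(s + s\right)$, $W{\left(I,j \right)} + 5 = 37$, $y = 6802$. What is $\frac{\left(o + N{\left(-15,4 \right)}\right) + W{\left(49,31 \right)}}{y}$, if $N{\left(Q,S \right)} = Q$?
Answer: $\frac{391}{13604} \approx 0.028742$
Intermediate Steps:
$W{\left(I,j \right)} = 32$ ($W{\left(I,j \right)} = -5 + 37 = 32$)
$R{\left(s \right)} = 2 s^{2}$ ($R{\left(s \right)} = s 2 s = 2 s^{2}$)
$o = \frac{357}{2}$ ($o = -2 + \frac{\left(2 \cdot 3^{2} + 1\right)^{2}}{2} = -2 + \frac{\left(2 \cdot 9 + 1\right)^{2}}{2} = -2 + \frac{\left(18 + 1\right)^{2}}{2} = -2 + \frac{19^{2}}{2} = -2 + \frac{1}{2} \cdot 361 = -2 + \frac{361}{2} = \frac{357}{2} \approx 178.5$)
$\frac{\left(o + N{\left(-15,4 \right)}\right) + W{\left(49,31 \right)}}{y} = \frac{\left(\frac{357}{2} - 15\right) + 32}{6802} = \left(\frac{327}{2} + 32\right) \frac{1}{6802} = \frac{391}{2} \cdot \frac{1}{6802} = \frac{391}{13604}$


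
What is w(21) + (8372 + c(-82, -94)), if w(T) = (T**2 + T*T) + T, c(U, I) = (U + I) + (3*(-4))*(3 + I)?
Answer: 10191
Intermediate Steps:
c(U, I) = -36 + U - 11*I (c(U, I) = (I + U) - 12*(3 + I) = (I + U) + (-36 - 12*I) = -36 + U - 11*I)
w(T) = T + 2*T**2 (w(T) = (T**2 + T**2) + T = 2*T**2 + T = T + 2*T**2)
w(21) + (8372 + c(-82, -94)) = 21*(1 + 2*21) + (8372 + (-36 - 82 - 11*(-94))) = 21*(1 + 42) + (8372 + (-36 - 82 + 1034)) = 21*43 + (8372 + 916) = 903 + 9288 = 10191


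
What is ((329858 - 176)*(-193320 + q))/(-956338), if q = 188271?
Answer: 832282209/478169 ≈ 1740.6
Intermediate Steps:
((329858 - 176)*(-193320 + q))/(-956338) = ((329858 - 176)*(-193320 + 188271))/(-956338) = (329682*(-5049))*(-1/956338) = -1664564418*(-1/956338) = 832282209/478169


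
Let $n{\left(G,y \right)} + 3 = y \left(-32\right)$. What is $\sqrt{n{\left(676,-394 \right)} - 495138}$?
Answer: $i \sqrt{482533} \approx 694.65 i$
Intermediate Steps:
$n{\left(G,y \right)} = -3 - 32 y$ ($n{\left(G,y \right)} = -3 + y \left(-32\right) = -3 - 32 y$)
$\sqrt{n{\left(676,-394 \right)} - 495138} = \sqrt{\left(-3 - -12608\right) - 495138} = \sqrt{\left(-3 + 12608\right) - 495138} = \sqrt{12605 - 495138} = \sqrt{-482533} = i \sqrt{482533}$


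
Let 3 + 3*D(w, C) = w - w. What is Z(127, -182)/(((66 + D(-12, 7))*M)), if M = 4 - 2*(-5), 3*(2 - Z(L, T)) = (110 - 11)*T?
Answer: 3004/455 ≈ 6.6022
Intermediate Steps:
Z(L, T) = 2 - 33*T (Z(L, T) = 2 - (110 - 11)*T/3 = 2 - 33*T)
D(w, C) = -1 (D(w, C) = -1 + (w - w)/3 = -1 + (⅓)*0 = -1 + 0 = -1)
M = 14 (M = 4 + 10 = 14)
Z(127, -182)/(((66 + D(-12, 7))*M)) = (2 - 33*(-182))/(((66 - 1)*14)) = (2 + 6006)/((65*14)) = 6008/910 = 6008*(1/910) = 3004/455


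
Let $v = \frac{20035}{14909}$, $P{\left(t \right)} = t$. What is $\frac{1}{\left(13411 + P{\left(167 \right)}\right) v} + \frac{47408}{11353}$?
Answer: $\frac{12896815445717}{3088415966190} \approx 4.1759$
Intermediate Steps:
$v = \frac{20035}{14909}$ ($v = 20035 \cdot \frac{1}{14909} = \frac{20035}{14909} \approx 1.3438$)
$\frac{1}{\left(13411 + P{\left(167 \right)}\right) v} + \frac{47408}{11353} = \frac{1}{\left(13411 + 167\right) \frac{20035}{14909}} + \frac{47408}{11353} = \frac{1}{13578} \cdot \frac{14909}{20035} + 47408 \cdot \frac{1}{11353} = \frac{1}{13578} \cdot \frac{14909}{20035} + \frac{47408}{11353} = \frac{14909}{272035230} + \frac{47408}{11353} = \frac{12896815445717}{3088415966190}$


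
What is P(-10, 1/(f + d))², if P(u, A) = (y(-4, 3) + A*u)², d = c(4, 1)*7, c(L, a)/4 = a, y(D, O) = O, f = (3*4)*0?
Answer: 1874161/38416 ≈ 48.786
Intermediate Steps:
f = 0 (f = 12*0 = 0)
c(L, a) = 4*a
d = 28 (d = (4*1)*7 = 4*7 = 28)
P(u, A) = (3 + A*u)²
P(-10, 1/(f + d))² = ((3 - 10/(0 + 28))²)² = ((3 - 10/28)²)² = ((3 + (1/28)*(-10))²)² = ((3 - 5/14)²)² = ((37/14)²)² = (1369/196)² = 1874161/38416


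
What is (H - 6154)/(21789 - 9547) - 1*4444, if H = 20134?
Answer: -27194734/6121 ≈ -4442.9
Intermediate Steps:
(H - 6154)/(21789 - 9547) - 1*4444 = (20134 - 6154)/(21789 - 9547) - 1*4444 = 13980/12242 - 4444 = 13980*(1/12242) - 4444 = 6990/6121 - 4444 = -27194734/6121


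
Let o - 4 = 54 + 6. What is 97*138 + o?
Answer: 13450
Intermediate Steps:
o = 64 (o = 4 + (54 + 6) = 4 + 60 = 64)
97*138 + o = 97*138 + 64 = 13386 + 64 = 13450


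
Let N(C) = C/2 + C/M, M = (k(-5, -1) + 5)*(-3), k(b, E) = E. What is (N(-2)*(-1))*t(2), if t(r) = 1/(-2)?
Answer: -5/12 ≈ -0.41667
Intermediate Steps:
t(r) = -1/2
M = -12 (M = (-1 + 5)*(-3) = 4*(-3) = -12)
N(C) = 5*C/12 (N(C) = C/2 + C/(-12) = C*(1/2) + C*(-1/12) = C/2 - C/12 = 5*C/12)
(N(-2)*(-1))*t(2) = (((5/12)*(-2))*(-1))*(-1/2) = -5/6*(-1)*(-1/2) = (5/6)*(-1/2) = -5/12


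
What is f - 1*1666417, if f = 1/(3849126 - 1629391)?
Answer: -3699004139494/2219735 ≈ -1.6664e+6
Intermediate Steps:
f = 1/2219735 ≈ 4.5050e-7
f - 1*1666417 = 1/2219735 - 1*1666417 = 1/2219735 - 1666417 = -3699004139494/2219735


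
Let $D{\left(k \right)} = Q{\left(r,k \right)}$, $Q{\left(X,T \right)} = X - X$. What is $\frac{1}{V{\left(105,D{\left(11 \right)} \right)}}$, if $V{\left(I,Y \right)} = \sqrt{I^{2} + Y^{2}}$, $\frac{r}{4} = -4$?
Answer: $\frac{1}{105} \approx 0.0095238$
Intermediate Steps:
$r = -16$ ($r = 4 \left(-4\right) = -16$)
$Q{\left(X,T \right)} = 0$
$D{\left(k \right)} = 0$
$\frac{1}{V{\left(105,D{\left(11 \right)} \right)}} = \frac{1}{\sqrt{105^{2} + 0^{2}}} = \frac{1}{\sqrt{11025 + 0}} = \frac{1}{\sqrt{11025}} = \frac{1}{105}$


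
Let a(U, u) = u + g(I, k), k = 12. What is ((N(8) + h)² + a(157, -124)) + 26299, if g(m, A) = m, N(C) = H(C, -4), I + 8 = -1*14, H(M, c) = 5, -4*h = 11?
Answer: 418529/16 ≈ 26158.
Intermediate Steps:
h = -11/4 (h = -¼*11 = -11/4 ≈ -2.7500)
I = -22 (I = -8 - 1*14 = -8 - 14 = -22)
N(C) = 5
a(U, u) = -22 + u (a(U, u) = u - 22 = -22 + u)
((N(8) + h)² + a(157, -124)) + 26299 = ((5 - 11/4)² + (-22 - 124)) + 26299 = ((9/4)² - 146) + 26299 = (81/16 - 146) + 26299 = -2255/16 + 26299 = 418529/16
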